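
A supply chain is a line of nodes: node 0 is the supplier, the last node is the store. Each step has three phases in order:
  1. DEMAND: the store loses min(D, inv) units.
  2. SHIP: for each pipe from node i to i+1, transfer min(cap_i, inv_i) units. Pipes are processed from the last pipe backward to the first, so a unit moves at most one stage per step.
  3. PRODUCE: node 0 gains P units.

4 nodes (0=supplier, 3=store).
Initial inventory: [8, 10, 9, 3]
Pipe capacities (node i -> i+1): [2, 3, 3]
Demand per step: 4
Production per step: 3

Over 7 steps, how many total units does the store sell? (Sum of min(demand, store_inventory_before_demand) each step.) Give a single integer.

Answer: 21

Derivation:
Step 1: sold=3 (running total=3) -> [9 9 9 3]
Step 2: sold=3 (running total=6) -> [10 8 9 3]
Step 3: sold=3 (running total=9) -> [11 7 9 3]
Step 4: sold=3 (running total=12) -> [12 6 9 3]
Step 5: sold=3 (running total=15) -> [13 5 9 3]
Step 6: sold=3 (running total=18) -> [14 4 9 3]
Step 7: sold=3 (running total=21) -> [15 3 9 3]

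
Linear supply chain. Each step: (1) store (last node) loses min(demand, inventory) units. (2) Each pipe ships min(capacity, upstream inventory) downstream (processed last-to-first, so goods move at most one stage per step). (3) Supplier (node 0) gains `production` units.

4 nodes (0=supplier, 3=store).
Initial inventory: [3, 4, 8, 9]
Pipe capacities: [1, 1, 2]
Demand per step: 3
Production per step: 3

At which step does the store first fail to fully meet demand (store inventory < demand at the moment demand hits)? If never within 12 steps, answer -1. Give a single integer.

Step 1: demand=3,sold=3 ship[2->3]=2 ship[1->2]=1 ship[0->1]=1 prod=3 -> [5 4 7 8]
Step 2: demand=3,sold=3 ship[2->3]=2 ship[1->2]=1 ship[0->1]=1 prod=3 -> [7 4 6 7]
Step 3: demand=3,sold=3 ship[2->3]=2 ship[1->2]=1 ship[0->1]=1 prod=3 -> [9 4 5 6]
Step 4: demand=3,sold=3 ship[2->3]=2 ship[1->2]=1 ship[0->1]=1 prod=3 -> [11 4 4 5]
Step 5: demand=3,sold=3 ship[2->3]=2 ship[1->2]=1 ship[0->1]=1 prod=3 -> [13 4 3 4]
Step 6: demand=3,sold=3 ship[2->3]=2 ship[1->2]=1 ship[0->1]=1 prod=3 -> [15 4 2 3]
Step 7: demand=3,sold=3 ship[2->3]=2 ship[1->2]=1 ship[0->1]=1 prod=3 -> [17 4 1 2]
Step 8: demand=3,sold=2 ship[2->3]=1 ship[1->2]=1 ship[0->1]=1 prod=3 -> [19 4 1 1]
Step 9: demand=3,sold=1 ship[2->3]=1 ship[1->2]=1 ship[0->1]=1 prod=3 -> [21 4 1 1]
Step 10: demand=3,sold=1 ship[2->3]=1 ship[1->2]=1 ship[0->1]=1 prod=3 -> [23 4 1 1]
Step 11: demand=3,sold=1 ship[2->3]=1 ship[1->2]=1 ship[0->1]=1 prod=3 -> [25 4 1 1]
Step 12: demand=3,sold=1 ship[2->3]=1 ship[1->2]=1 ship[0->1]=1 prod=3 -> [27 4 1 1]
First stockout at step 8

8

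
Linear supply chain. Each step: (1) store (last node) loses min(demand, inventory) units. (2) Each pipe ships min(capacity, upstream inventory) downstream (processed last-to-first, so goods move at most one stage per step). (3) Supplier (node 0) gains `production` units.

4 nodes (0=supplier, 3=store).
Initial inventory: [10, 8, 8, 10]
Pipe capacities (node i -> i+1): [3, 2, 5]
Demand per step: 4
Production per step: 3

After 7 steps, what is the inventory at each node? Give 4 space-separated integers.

Step 1: demand=4,sold=4 ship[2->3]=5 ship[1->2]=2 ship[0->1]=3 prod=3 -> inv=[10 9 5 11]
Step 2: demand=4,sold=4 ship[2->3]=5 ship[1->2]=2 ship[0->1]=3 prod=3 -> inv=[10 10 2 12]
Step 3: demand=4,sold=4 ship[2->3]=2 ship[1->2]=2 ship[0->1]=3 prod=3 -> inv=[10 11 2 10]
Step 4: demand=4,sold=4 ship[2->3]=2 ship[1->2]=2 ship[0->1]=3 prod=3 -> inv=[10 12 2 8]
Step 5: demand=4,sold=4 ship[2->3]=2 ship[1->2]=2 ship[0->1]=3 prod=3 -> inv=[10 13 2 6]
Step 6: demand=4,sold=4 ship[2->3]=2 ship[1->2]=2 ship[0->1]=3 prod=3 -> inv=[10 14 2 4]
Step 7: demand=4,sold=4 ship[2->3]=2 ship[1->2]=2 ship[0->1]=3 prod=3 -> inv=[10 15 2 2]

10 15 2 2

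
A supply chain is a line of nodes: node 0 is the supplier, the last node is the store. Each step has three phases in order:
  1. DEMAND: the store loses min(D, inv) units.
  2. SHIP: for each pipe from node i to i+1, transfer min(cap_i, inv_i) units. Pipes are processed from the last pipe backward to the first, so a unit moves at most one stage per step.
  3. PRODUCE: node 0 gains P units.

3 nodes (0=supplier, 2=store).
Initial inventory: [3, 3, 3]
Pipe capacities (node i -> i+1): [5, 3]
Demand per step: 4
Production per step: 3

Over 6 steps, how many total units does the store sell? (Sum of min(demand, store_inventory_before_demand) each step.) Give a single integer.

Step 1: sold=3 (running total=3) -> [3 3 3]
Step 2: sold=3 (running total=6) -> [3 3 3]
Step 3: sold=3 (running total=9) -> [3 3 3]
Step 4: sold=3 (running total=12) -> [3 3 3]
Step 5: sold=3 (running total=15) -> [3 3 3]
Step 6: sold=3 (running total=18) -> [3 3 3]

Answer: 18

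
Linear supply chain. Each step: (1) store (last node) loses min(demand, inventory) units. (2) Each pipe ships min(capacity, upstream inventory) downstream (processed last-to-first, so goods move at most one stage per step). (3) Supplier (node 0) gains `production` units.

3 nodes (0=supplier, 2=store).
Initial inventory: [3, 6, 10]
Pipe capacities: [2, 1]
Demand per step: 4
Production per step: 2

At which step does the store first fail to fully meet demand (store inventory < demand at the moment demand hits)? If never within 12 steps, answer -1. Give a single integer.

Step 1: demand=4,sold=4 ship[1->2]=1 ship[0->1]=2 prod=2 -> [3 7 7]
Step 2: demand=4,sold=4 ship[1->2]=1 ship[0->1]=2 prod=2 -> [3 8 4]
Step 3: demand=4,sold=4 ship[1->2]=1 ship[0->1]=2 prod=2 -> [3 9 1]
Step 4: demand=4,sold=1 ship[1->2]=1 ship[0->1]=2 prod=2 -> [3 10 1]
Step 5: demand=4,sold=1 ship[1->2]=1 ship[0->1]=2 prod=2 -> [3 11 1]
Step 6: demand=4,sold=1 ship[1->2]=1 ship[0->1]=2 prod=2 -> [3 12 1]
Step 7: demand=4,sold=1 ship[1->2]=1 ship[0->1]=2 prod=2 -> [3 13 1]
Step 8: demand=4,sold=1 ship[1->2]=1 ship[0->1]=2 prod=2 -> [3 14 1]
Step 9: demand=4,sold=1 ship[1->2]=1 ship[0->1]=2 prod=2 -> [3 15 1]
Step 10: demand=4,sold=1 ship[1->2]=1 ship[0->1]=2 prod=2 -> [3 16 1]
Step 11: demand=4,sold=1 ship[1->2]=1 ship[0->1]=2 prod=2 -> [3 17 1]
Step 12: demand=4,sold=1 ship[1->2]=1 ship[0->1]=2 prod=2 -> [3 18 1]
First stockout at step 4

4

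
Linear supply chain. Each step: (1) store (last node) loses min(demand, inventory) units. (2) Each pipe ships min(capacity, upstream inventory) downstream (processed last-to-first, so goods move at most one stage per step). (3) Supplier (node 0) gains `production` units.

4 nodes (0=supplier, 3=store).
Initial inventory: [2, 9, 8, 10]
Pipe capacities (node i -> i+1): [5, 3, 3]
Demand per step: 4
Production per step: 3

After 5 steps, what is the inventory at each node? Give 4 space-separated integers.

Step 1: demand=4,sold=4 ship[2->3]=3 ship[1->2]=3 ship[0->1]=2 prod=3 -> inv=[3 8 8 9]
Step 2: demand=4,sold=4 ship[2->3]=3 ship[1->2]=3 ship[0->1]=3 prod=3 -> inv=[3 8 8 8]
Step 3: demand=4,sold=4 ship[2->3]=3 ship[1->2]=3 ship[0->1]=3 prod=3 -> inv=[3 8 8 7]
Step 4: demand=4,sold=4 ship[2->3]=3 ship[1->2]=3 ship[0->1]=3 prod=3 -> inv=[3 8 8 6]
Step 5: demand=4,sold=4 ship[2->3]=3 ship[1->2]=3 ship[0->1]=3 prod=3 -> inv=[3 8 8 5]

3 8 8 5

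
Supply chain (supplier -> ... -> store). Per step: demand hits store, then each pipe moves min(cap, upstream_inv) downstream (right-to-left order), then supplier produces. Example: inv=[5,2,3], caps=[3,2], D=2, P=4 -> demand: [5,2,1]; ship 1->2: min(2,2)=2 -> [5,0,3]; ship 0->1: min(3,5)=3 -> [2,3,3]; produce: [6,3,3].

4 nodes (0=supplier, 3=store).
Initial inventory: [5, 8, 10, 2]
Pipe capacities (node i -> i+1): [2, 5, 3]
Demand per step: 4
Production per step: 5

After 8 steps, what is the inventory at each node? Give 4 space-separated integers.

Step 1: demand=4,sold=2 ship[2->3]=3 ship[1->2]=5 ship[0->1]=2 prod=5 -> inv=[8 5 12 3]
Step 2: demand=4,sold=3 ship[2->3]=3 ship[1->2]=5 ship[0->1]=2 prod=5 -> inv=[11 2 14 3]
Step 3: demand=4,sold=3 ship[2->3]=3 ship[1->2]=2 ship[0->1]=2 prod=5 -> inv=[14 2 13 3]
Step 4: demand=4,sold=3 ship[2->3]=3 ship[1->2]=2 ship[0->1]=2 prod=5 -> inv=[17 2 12 3]
Step 5: demand=4,sold=3 ship[2->3]=3 ship[1->2]=2 ship[0->1]=2 prod=5 -> inv=[20 2 11 3]
Step 6: demand=4,sold=3 ship[2->3]=3 ship[1->2]=2 ship[0->1]=2 prod=5 -> inv=[23 2 10 3]
Step 7: demand=4,sold=3 ship[2->3]=3 ship[1->2]=2 ship[0->1]=2 prod=5 -> inv=[26 2 9 3]
Step 8: demand=4,sold=3 ship[2->3]=3 ship[1->2]=2 ship[0->1]=2 prod=5 -> inv=[29 2 8 3]

29 2 8 3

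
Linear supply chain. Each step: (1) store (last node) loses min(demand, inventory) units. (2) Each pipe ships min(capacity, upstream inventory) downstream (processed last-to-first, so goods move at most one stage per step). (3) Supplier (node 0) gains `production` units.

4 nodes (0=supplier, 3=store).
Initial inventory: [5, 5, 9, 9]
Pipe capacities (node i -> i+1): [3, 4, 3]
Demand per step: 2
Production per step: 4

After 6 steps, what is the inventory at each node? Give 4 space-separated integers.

Step 1: demand=2,sold=2 ship[2->3]=3 ship[1->2]=4 ship[0->1]=3 prod=4 -> inv=[6 4 10 10]
Step 2: demand=2,sold=2 ship[2->3]=3 ship[1->2]=4 ship[0->1]=3 prod=4 -> inv=[7 3 11 11]
Step 3: demand=2,sold=2 ship[2->3]=3 ship[1->2]=3 ship[0->1]=3 prod=4 -> inv=[8 3 11 12]
Step 4: demand=2,sold=2 ship[2->3]=3 ship[1->2]=3 ship[0->1]=3 prod=4 -> inv=[9 3 11 13]
Step 5: demand=2,sold=2 ship[2->3]=3 ship[1->2]=3 ship[0->1]=3 prod=4 -> inv=[10 3 11 14]
Step 6: demand=2,sold=2 ship[2->3]=3 ship[1->2]=3 ship[0->1]=3 prod=4 -> inv=[11 3 11 15]

11 3 11 15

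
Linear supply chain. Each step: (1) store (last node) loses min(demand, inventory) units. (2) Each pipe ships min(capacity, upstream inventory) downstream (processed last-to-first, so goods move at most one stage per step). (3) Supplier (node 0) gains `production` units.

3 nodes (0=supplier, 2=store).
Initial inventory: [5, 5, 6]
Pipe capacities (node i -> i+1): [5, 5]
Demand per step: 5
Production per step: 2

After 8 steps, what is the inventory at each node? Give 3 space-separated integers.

Step 1: demand=5,sold=5 ship[1->2]=5 ship[0->1]=5 prod=2 -> inv=[2 5 6]
Step 2: demand=5,sold=5 ship[1->2]=5 ship[0->1]=2 prod=2 -> inv=[2 2 6]
Step 3: demand=5,sold=5 ship[1->2]=2 ship[0->1]=2 prod=2 -> inv=[2 2 3]
Step 4: demand=5,sold=3 ship[1->2]=2 ship[0->1]=2 prod=2 -> inv=[2 2 2]
Step 5: demand=5,sold=2 ship[1->2]=2 ship[0->1]=2 prod=2 -> inv=[2 2 2]
Step 6: demand=5,sold=2 ship[1->2]=2 ship[0->1]=2 prod=2 -> inv=[2 2 2]
Step 7: demand=5,sold=2 ship[1->2]=2 ship[0->1]=2 prod=2 -> inv=[2 2 2]
Step 8: demand=5,sold=2 ship[1->2]=2 ship[0->1]=2 prod=2 -> inv=[2 2 2]

2 2 2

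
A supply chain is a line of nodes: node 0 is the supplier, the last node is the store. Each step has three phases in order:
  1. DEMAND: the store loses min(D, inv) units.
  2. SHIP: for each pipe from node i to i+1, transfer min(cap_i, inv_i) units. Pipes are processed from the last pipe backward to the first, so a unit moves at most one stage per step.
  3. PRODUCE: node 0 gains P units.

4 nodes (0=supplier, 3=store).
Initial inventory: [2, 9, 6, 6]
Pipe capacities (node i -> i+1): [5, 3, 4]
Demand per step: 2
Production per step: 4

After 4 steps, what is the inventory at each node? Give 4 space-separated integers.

Step 1: demand=2,sold=2 ship[2->3]=4 ship[1->2]=3 ship[0->1]=2 prod=4 -> inv=[4 8 5 8]
Step 2: demand=2,sold=2 ship[2->3]=4 ship[1->2]=3 ship[0->1]=4 prod=4 -> inv=[4 9 4 10]
Step 3: demand=2,sold=2 ship[2->3]=4 ship[1->2]=3 ship[0->1]=4 prod=4 -> inv=[4 10 3 12]
Step 4: demand=2,sold=2 ship[2->3]=3 ship[1->2]=3 ship[0->1]=4 prod=4 -> inv=[4 11 3 13]

4 11 3 13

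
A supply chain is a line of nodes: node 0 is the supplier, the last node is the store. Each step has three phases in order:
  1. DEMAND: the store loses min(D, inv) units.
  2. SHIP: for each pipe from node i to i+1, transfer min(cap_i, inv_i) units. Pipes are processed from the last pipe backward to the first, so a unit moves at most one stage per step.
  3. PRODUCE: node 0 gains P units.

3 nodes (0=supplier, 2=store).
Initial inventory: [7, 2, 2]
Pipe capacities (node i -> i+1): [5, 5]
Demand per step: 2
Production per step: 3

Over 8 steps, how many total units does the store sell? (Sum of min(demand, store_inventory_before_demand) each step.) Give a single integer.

Answer: 16

Derivation:
Step 1: sold=2 (running total=2) -> [5 5 2]
Step 2: sold=2 (running total=4) -> [3 5 5]
Step 3: sold=2 (running total=6) -> [3 3 8]
Step 4: sold=2 (running total=8) -> [3 3 9]
Step 5: sold=2 (running total=10) -> [3 3 10]
Step 6: sold=2 (running total=12) -> [3 3 11]
Step 7: sold=2 (running total=14) -> [3 3 12]
Step 8: sold=2 (running total=16) -> [3 3 13]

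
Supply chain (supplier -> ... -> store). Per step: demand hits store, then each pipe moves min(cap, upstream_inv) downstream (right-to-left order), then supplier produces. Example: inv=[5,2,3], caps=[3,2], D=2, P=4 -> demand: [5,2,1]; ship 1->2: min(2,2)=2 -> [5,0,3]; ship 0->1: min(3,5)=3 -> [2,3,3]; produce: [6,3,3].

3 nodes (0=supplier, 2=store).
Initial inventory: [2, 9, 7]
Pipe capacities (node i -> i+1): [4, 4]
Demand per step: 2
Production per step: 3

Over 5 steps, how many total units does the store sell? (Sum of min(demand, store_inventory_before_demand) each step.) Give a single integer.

Answer: 10

Derivation:
Step 1: sold=2 (running total=2) -> [3 7 9]
Step 2: sold=2 (running total=4) -> [3 6 11]
Step 3: sold=2 (running total=6) -> [3 5 13]
Step 4: sold=2 (running total=8) -> [3 4 15]
Step 5: sold=2 (running total=10) -> [3 3 17]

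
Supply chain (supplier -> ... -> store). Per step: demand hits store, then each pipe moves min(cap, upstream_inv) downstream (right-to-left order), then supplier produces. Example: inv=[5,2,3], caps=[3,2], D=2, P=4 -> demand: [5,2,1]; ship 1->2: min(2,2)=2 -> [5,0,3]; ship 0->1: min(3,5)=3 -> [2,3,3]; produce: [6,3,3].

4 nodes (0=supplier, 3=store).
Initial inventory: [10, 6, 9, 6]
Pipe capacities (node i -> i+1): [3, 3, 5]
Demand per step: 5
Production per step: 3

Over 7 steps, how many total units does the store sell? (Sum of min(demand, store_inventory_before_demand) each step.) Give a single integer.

Answer: 30

Derivation:
Step 1: sold=5 (running total=5) -> [10 6 7 6]
Step 2: sold=5 (running total=10) -> [10 6 5 6]
Step 3: sold=5 (running total=15) -> [10 6 3 6]
Step 4: sold=5 (running total=20) -> [10 6 3 4]
Step 5: sold=4 (running total=24) -> [10 6 3 3]
Step 6: sold=3 (running total=27) -> [10 6 3 3]
Step 7: sold=3 (running total=30) -> [10 6 3 3]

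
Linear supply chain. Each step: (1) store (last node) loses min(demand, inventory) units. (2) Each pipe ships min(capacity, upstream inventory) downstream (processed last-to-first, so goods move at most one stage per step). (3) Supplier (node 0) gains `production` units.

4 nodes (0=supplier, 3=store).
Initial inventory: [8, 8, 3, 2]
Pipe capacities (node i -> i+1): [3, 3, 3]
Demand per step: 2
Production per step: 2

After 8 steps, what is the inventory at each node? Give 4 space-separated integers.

Step 1: demand=2,sold=2 ship[2->3]=3 ship[1->2]=3 ship[0->1]=3 prod=2 -> inv=[7 8 3 3]
Step 2: demand=2,sold=2 ship[2->3]=3 ship[1->2]=3 ship[0->1]=3 prod=2 -> inv=[6 8 3 4]
Step 3: demand=2,sold=2 ship[2->3]=3 ship[1->2]=3 ship[0->1]=3 prod=2 -> inv=[5 8 3 5]
Step 4: demand=2,sold=2 ship[2->3]=3 ship[1->2]=3 ship[0->1]=3 prod=2 -> inv=[4 8 3 6]
Step 5: demand=2,sold=2 ship[2->3]=3 ship[1->2]=3 ship[0->1]=3 prod=2 -> inv=[3 8 3 7]
Step 6: demand=2,sold=2 ship[2->3]=3 ship[1->2]=3 ship[0->1]=3 prod=2 -> inv=[2 8 3 8]
Step 7: demand=2,sold=2 ship[2->3]=3 ship[1->2]=3 ship[0->1]=2 prod=2 -> inv=[2 7 3 9]
Step 8: demand=2,sold=2 ship[2->3]=3 ship[1->2]=3 ship[0->1]=2 prod=2 -> inv=[2 6 3 10]

2 6 3 10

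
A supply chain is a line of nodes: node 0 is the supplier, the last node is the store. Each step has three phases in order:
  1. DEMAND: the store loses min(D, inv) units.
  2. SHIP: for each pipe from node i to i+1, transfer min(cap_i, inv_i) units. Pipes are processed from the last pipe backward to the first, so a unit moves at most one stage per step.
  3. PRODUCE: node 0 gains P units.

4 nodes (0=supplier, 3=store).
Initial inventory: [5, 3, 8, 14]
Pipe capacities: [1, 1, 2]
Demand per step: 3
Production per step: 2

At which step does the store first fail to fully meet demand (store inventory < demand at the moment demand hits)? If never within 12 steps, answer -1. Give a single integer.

Step 1: demand=3,sold=3 ship[2->3]=2 ship[1->2]=1 ship[0->1]=1 prod=2 -> [6 3 7 13]
Step 2: demand=3,sold=3 ship[2->3]=2 ship[1->2]=1 ship[0->1]=1 prod=2 -> [7 3 6 12]
Step 3: demand=3,sold=3 ship[2->3]=2 ship[1->2]=1 ship[0->1]=1 prod=2 -> [8 3 5 11]
Step 4: demand=3,sold=3 ship[2->3]=2 ship[1->2]=1 ship[0->1]=1 prod=2 -> [9 3 4 10]
Step 5: demand=3,sold=3 ship[2->3]=2 ship[1->2]=1 ship[0->1]=1 prod=2 -> [10 3 3 9]
Step 6: demand=3,sold=3 ship[2->3]=2 ship[1->2]=1 ship[0->1]=1 prod=2 -> [11 3 2 8]
Step 7: demand=3,sold=3 ship[2->3]=2 ship[1->2]=1 ship[0->1]=1 prod=2 -> [12 3 1 7]
Step 8: demand=3,sold=3 ship[2->3]=1 ship[1->2]=1 ship[0->1]=1 prod=2 -> [13 3 1 5]
Step 9: demand=3,sold=3 ship[2->3]=1 ship[1->2]=1 ship[0->1]=1 prod=2 -> [14 3 1 3]
Step 10: demand=3,sold=3 ship[2->3]=1 ship[1->2]=1 ship[0->1]=1 prod=2 -> [15 3 1 1]
Step 11: demand=3,sold=1 ship[2->3]=1 ship[1->2]=1 ship[0->1]=1 prod=2 -> [16 3 1 1]
Step 12: demand=3,sold=1 ship[2->3]=1 ship[1->2]=1 ship[0->1]=1 prod=2 -> [17 3 1 1]
First stockout at step 11

11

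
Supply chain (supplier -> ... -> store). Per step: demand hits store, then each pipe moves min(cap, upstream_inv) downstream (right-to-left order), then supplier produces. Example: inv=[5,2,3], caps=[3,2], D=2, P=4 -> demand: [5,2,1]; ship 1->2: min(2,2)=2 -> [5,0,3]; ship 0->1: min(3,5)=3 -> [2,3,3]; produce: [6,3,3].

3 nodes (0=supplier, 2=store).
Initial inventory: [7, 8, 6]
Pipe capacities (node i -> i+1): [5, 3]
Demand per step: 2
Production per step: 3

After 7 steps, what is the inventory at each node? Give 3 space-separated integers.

Step 1: demand=2,sold=2 ship[1->2]=3 ship[0->1]=5 prod=3 -> inv=[5 10 7]
Step 2: demand=2,sold=2 ship[1->2]=3 ship[0->1]=5 prod=3 -> inv=[3 12 8]
Step 3: demand=2,sold=2 ship[1->2]=3 ship[0->1]=3 prod=3 -> inv=[3 12 9]
Step 4: demand=2,sold=2 ship[1->2]=3 ship[0->1]=3 prod=3 -> inv=[3 12 10]
Step 5: demand=2,sold=2 ship[1->2]=3 ship[0->1]=3 prod=3 -> inv=[3 12 11]
Step 6: demand=2,sold=2 ship[1->2]=3 ship[0->1]=3 prod=3 -> inv=[3 12 12]
Step 7: demand=2,sold=2 ship[1->2]=3 ship[0->1]=3 prod=3 -> inv=[3 12 13]

3 12 13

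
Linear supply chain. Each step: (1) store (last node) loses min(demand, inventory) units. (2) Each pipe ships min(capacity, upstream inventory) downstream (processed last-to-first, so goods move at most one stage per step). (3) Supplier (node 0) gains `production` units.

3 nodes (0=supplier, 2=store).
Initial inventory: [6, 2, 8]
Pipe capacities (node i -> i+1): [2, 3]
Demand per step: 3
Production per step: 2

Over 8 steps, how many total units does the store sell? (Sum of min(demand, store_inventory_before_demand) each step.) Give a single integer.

Answer: 22

Derivation:
Step 1: sold=3 (running total=3) -> [6 2 7]
Step 2: sold=3 (running total=6) -> [6 2 6]
Step 3: sold=3 (running total=9) -> [6 2 5]
Step 4: sold=3 (running total=12) -> [6 2 4]
Step 5: sold=3 (running total=15) -> [6 2 3]
Step 6: sold=3 (running total=18) -> [6 2 2]
Step 7: sold=2 (running total=20) -> [6 2 2]
Step 8: sold=2 (running total=22) -> [6 2 2]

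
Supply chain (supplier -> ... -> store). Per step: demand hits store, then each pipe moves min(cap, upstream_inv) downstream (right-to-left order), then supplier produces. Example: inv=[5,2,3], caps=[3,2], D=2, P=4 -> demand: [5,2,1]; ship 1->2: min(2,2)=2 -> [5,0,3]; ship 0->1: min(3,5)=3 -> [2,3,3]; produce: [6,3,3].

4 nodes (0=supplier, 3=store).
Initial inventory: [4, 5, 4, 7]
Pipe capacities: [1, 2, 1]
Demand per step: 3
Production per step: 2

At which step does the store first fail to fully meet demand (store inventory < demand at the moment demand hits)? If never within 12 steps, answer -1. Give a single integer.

Step 1: demand=3,sold=3 ship[2->3]=1 ship[1->2]=2 ship[0->1]=1 prod=2 -> [5 4 5 5]
Step 2: demand=3,sold=3 ship[2->3]=1 ship[1->2]=2 ship[0->1]=1 prod=2 -> [6 3 6 3]
Step 3: demand=3,sold=3 ship[2->3]=1 ship[1->2]=2 ship[0->1]=1 prod=2 -> [7 2 7 1]
Step 4: demand=3,sold=1 ship[2->3]=1 ship[1->2]=2 ship[0->1]=1 prod=2 -> [8 1 8 1]
Step 5: demand=3,sold=1 ship[2->3]=1 ship[1->2]=1 ship[0->1]=1 prod=2 -> [9 1 8 1]
Step 6: demand=3,sold=1 ship[2->3]=1 ship[1->2]=1 ship[0->1]=1 prod=2 -> [10 1 8 1]
Step 7: demand=3,sold=1 ship[2->3]=1 ship[1->2]=1 ship[0->1]=1 prod=2 -> [11 1 8 1]
Step 8: demand=3,sold=1 ship[2->3]=1 ship[1->2]=1 ship[0->1]=1 prod=2 -> [12 1 8 1]
Step 9: demand=3,sold=1 ship[2->3]=1 ship[1->2]=1 ship[0->1]=1 prod=2 -> [13 1 8 1]
Step 10: demand=3,sold=1 ship[2->3]=1 ship[1->2]=1 ship[0->1]=1 prod=2 -> [14 1 8 1]
Step 11: demand=3,sold=1 ship[2->3]=1 ship[1->2]=1 ship[0->1]=1 prod=2 -> [15 1 8 1]
Step 12: demand=3,sold=1 ship[2->3]=1 ship[1->2]=1 ship[0->1]=1 prod=2 -> [16 1 8 1]
First stockout at step 4

4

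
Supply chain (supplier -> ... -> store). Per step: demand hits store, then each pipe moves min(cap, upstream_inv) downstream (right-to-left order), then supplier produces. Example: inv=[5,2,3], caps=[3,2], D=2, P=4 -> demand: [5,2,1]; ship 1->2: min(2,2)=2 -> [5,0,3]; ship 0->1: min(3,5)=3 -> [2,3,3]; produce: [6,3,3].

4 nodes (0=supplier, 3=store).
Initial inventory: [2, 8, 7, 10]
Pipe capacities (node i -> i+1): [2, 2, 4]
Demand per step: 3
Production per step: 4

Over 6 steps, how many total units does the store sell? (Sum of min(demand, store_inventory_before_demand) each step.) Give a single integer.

Step 1: sold=3 (running total=3) -> [4 8 5 11]
Step 2: sold=3 (running total=6) -> [6 8 3 12]
Step 3: sold=3 (running total=9) -> [8 8 2 12]
Step 4: sold=3 (running total=12) -> [10 8 2 11]
Step 5: sold=3 (running total=15) -> [12 8 2 10]
Step 6: sold=3 (running total=18) -> [14 8 2 9]

Answer: 18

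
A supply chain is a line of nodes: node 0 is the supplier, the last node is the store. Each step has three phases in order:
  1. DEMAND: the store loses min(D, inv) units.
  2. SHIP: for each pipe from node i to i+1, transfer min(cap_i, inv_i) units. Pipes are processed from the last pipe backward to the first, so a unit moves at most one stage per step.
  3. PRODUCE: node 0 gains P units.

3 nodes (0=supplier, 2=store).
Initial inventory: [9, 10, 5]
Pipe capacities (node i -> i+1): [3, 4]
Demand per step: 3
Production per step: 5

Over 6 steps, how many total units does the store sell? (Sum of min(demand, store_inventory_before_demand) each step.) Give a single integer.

Step 1: sold=3 (running total=3) -> [11 9 6]
Step 2: sold=3 (running total=6) -> [13 8 7]
Step 3: sold=3 (running total=9) -> [15 7 8]
Step 4: sold=3 (running total=12) -> [17 6 9]
Step 5: sold=3 (running total=15) -> [19 5 10]
Step 6: sold=3 (running total=18) -> [21 4 11]

Answer: 18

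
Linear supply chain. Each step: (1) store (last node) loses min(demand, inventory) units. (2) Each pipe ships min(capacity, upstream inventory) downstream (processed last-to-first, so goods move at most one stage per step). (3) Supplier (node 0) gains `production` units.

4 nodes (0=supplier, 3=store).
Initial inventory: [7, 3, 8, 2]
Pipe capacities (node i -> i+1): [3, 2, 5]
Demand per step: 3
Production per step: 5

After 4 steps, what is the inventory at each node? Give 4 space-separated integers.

Step 1: demand=3,sold=2 ship[2->3]=5 ship[1->2]=2 ship[0->1]=3 prod=5 -> inv=[9 4 5 5]
Step 2: demand=3,sold=3 ship[2->3]=5 ship[1->2]=2 ship[0->1]=3 prod=5 -> inv=[11 5 2 7]
Step 3: demand=3,sold=3 ship[2->3]=2 ship[1->2]=2 ship[0->1]=3 prod=5 -> inv=[13 6 2 6]
Step 4: demand=3,sold=3 ship[2->3]=2 ship[1->2]=2 ship[0->1]=3 prod=5 -> inv=[15 7 2 5]

15 7 2 5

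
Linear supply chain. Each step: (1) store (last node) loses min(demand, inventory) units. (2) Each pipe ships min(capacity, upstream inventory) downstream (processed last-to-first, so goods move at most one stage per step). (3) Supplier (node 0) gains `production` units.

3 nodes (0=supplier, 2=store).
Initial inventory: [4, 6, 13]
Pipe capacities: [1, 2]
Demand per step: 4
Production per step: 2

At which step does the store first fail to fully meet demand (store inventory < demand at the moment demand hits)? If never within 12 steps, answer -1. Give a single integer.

Step 1: demand=4,sold=4 ship[1->2]=2 ship[0->1]=1 prod=2 -> [5 5 11]
Step 2: demand=4,sold=4 ship[1->2]=2 ship[0->1]=1 prod=2 -> [6 4 9]
Step 3: demand=4,sold=4 ship[1->2]=2 ship[0->1]=1 prod=2 -> [7 3 7]
Step 4: demand=4,sold=4 ship[1->2]=2 ship[0->1]=1 prod=2 -> [8 2 5]
Step 5: demand=4,sold=4 ship[1->2]=2 ship[0->1]=1 prod=2 -> [9 1 3]
Step 6: demand=4,sold=3 ship[1->2]=1 ship[0->1]=1 prod=2 -> [10 1 1]
Step 7: demand=4,sold=1 ship[1->2]=1 ship[0->1]=1 prod=2 -> [11 1 1]
Step 8: demand=4,sold=1 ship[1->2]=1 ship[0->1]=1 prod=2 -> [12 1 1]
Step 9: demand=4,sold=1 ship[1->2]=1 ship[0->1]=1 prod=2 -> [13 1 1]
Step 10: demand=4,sold=1 ship[1->2]=1 ship[0->1]=1 prod=2 -> [14 1 1]
Step 11: demand=4,sold=1 ship[1->2]=1 ship[0->1]=1 prod=2 -> [15 1 1]
Step 12: demand=4,sold=1 ship[1->2]=1 ship[0->1]=1 prod=2 -> [16 1 1]
First stockout at step 6

6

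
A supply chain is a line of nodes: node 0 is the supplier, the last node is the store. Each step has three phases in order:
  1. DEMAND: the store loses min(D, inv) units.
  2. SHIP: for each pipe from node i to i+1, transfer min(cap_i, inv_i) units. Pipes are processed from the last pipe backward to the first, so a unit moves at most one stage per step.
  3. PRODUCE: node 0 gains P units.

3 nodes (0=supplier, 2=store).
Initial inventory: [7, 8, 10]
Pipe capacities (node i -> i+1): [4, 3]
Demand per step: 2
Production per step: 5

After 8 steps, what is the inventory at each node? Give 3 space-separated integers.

Step 1: demand=2,sold=2 ship[1->2]=3 ship[0->1]=4 prod=5 -> inv=[8 9 11]
Step 2: demand=2,sold=2 ship[1->2]=3 ship[0->1]=4 prod=5 -> inv=[9 10 12]
Step 3: demand=2,sold=2 ship[1->2]=3 ship[0->1]=4 prod=5 -> inv=[10 11 13]
Step 4: demand=2,sold=2 ship[1->2]=3 ship[0->1]=4 prod=5 -> inv=[11 12 14]
Step 5: demand=2,sold=2 ship[1->2]=3 ship[0->1]=4 prod=5 -> inv=[12 13 15]
Step 6: demand=2,sold=2 ship[1->2]=3 ship[0->1]=4 prod=5 -> inv=[13 14 16]
Step 7: demand=2,sold=2 ship[1->2]=3 ship[0->1]=4 prod=5 -> inv=[14 15 17]
Step 8: demand=2,sold=2 ship[1->2]=3 ship[0->1]=4 prod=5 -> inv=[15 16 18]

15 16 18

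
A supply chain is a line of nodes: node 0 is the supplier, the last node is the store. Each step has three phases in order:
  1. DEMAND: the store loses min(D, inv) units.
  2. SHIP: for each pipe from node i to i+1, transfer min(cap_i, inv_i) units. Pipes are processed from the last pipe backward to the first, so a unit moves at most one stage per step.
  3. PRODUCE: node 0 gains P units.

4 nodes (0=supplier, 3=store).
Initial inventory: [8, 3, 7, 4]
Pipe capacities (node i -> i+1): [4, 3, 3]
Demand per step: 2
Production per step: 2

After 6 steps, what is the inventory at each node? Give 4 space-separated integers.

Step 1: demand=2,sold=2 ship[2->3]=3 ship[1->2]=3 ship[0->1]=4 prod=2 -> inv=[6 4 7 5]
Step 2: demand=2,sold=2 ship[2->3]=3 ship[1->2]=3 ship[0->1]=4 prod=2 -> inv=[4 5 7 6]
Step 3: demand=2,sold=2 ship[2->3]=3 ship[1->2]=3 ship[0->1]=4 prod=2 -> inv=[2 6 7 7]
Step 4: demand=2,sold=2 ship[2->3]=3 ship[1->2]=3 ship[0->1]=2 prod=2 -> inv=[2 5 7 8]
Step 5: demand=2,sold=2 ship[2->3]=3 ship[1->2]=3 ship[0->1]=2 prod=2 -> inv=[2 4 7 9]
Step 6: demand=2,sold=2 ship[2->3]=3 ship[1->2]=3 ship[0->1]=2 prod=2 -> inv=[2 3 7 10]

2 3 7 10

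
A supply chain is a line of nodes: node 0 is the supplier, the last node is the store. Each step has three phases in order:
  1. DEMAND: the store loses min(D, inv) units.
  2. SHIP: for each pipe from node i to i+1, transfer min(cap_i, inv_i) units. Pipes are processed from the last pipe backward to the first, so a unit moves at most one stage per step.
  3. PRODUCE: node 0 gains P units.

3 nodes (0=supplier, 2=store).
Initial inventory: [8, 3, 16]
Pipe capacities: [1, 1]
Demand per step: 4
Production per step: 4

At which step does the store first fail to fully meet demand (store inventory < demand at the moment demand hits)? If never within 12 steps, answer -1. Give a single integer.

Step 1: demand=4,sold=4 ship[1->2]=1 ship[0->1]=1 prod=4 -> [11 3 13]
Step 2: demand=4,sold=4 ship[1->2]=1 ship[0->1]=1 prod=4 -> [14 3 10]
Step 3: demand=4,sold=4 ship[1->2]=1 ship[0->1]=1 prod=4 -> [17 3 7]
Step 4: demand=4,sold=4 ship[1->2]=1 ship[0->1]=1 prod=4 -> [20 3 4]
Step 5: demand=4,sold=4 ship[1->2]=1 ship[0->1]=1 prod=4 -> [23 3 1]
Step 6: demand=4,sold=1 ship[1->2]=1 ship[0->1]=1 prod=4 -> [26 3 1]
Step 7: demand=4,sold=1 ship[1->2]=1 ship[0->1]=1 prod=4 -> [29 3 1]
Step 8: demand=4,sold=1 ship[1->2]=1 ship[0->1]=1 prod=4 -> [32 3 1]
Step 9: demand=4,sold=1 ship[1->2]=1 ship[0->1]=1 prod=4 -> [35 3 1]
Step 10: demand=4,sold=1 ship[1->2]=1 ship[0->1]=1 prod=4 -> [38 3 1]
Step 11: demand=4,sold=1 ship[1->2]=1 ship[0->1]=1 prod=4 -> [41 3 1]
Step 12: demand=4,sold=1 ship[1->2]=1 ship[0->1]=1 prod=4 -> [44 3 1]
First stockout at step 6

6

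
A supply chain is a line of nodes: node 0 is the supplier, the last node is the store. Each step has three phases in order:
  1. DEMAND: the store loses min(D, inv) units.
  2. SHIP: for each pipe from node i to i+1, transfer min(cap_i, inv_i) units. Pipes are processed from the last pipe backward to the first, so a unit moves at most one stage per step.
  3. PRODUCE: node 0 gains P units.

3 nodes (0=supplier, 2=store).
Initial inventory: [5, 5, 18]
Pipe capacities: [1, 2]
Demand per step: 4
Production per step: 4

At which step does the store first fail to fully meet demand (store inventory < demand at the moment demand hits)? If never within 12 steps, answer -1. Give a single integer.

Step 1: demand=4,sold=4 ship[1->2]=2 ship[0->1]=1 prod=4 -> [8 4 16]
Step 2: demand=4,sold=4 ship[1->2]=2 ship[0->1]=1 prod=4 -> [11 3 14]
Step 3: demand=4,sold=4 ship[1->2]=2 ship[0->1]=1 prod=4 -> [14 2 12]
Step 4: demand=4,sold=4 ship[1->2]=2 ship[0->1]=1 prod=4 -> [17 1 10]
Step 5: demand=4,sold=4 ship[1->2]=1 ship[0->1]=1 prod=4 -> [20 1 7]
Step 6: demand=4,sold=4 ship[1->2]=1 ship[0->1]=1 prod=4 -> [23 1 4]
Step 7: demand=4,sold=4 ship[1->2]=1 ship[0->1]=1 prod=4 -> [26 1 1]
Step 8: demand=4,sold=1 ship[1->2]=1 ship[0->1]=1 prod=4 -> [29 1 1]
Step 9: demand=4,sold=1 ship[1->2]=1 ship[0->1]=1 prod=4 -> [32 1 1]
Step 10: demand=4,sold=1 ship[1->2]=1 ship[0->1]=1 prod=4 -> [35 1 1]
Step 11: demand=4,sold=1 ship[1->2]=1 ship[0->1]=1 prod=4 -> [38 1 1]
Step 12: demand=4,sold=1 ship[1->2]=1 ship[0->1]=1 prod=4 -> [41 1 1]
First stockout at step 8

8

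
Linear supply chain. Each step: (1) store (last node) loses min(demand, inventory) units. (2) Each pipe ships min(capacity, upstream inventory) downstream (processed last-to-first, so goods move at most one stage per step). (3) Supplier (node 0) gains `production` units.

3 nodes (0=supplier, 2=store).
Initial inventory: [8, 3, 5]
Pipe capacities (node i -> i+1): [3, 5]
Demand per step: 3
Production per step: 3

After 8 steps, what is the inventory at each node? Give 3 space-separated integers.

Step 1: demand=3,sold=3 ship[1->2]=3 ship[0->1]=3 prod=3 -> inv=[8 3 5]
Step 2: demand=3,sold=3 ship[1->2]=3 ship[0->1]=3 prod=3 -> inv=[8 3 5]
Step 3: demand=3,sold=3 ship[1->2]=3 ship[0->1]=3 prod=3 -> inv=[8 3 5]
Step 4: demand=3,sold=3 ship[1->2]=3 ship[0->1]=3 prod=3 -> inv=[8 3 5]
Step 5: demand=3,sold=3 ship[1->2]=3 ship[0->1]=3 prod=3 -> inv=[8 3 5]
Step 6: demand=3,sold=3 ship[1->2]=3 ship[0->1]=3 prod=3 -> inv=[8 3 5]
Step 7: demand=3,sold=3 ship[1->2]=3 ship[0->1]=3 prod=3 -> inv=[8 3 5]
Step 8: demand=3,sold=3 ship[1->2]=3 ship[0->1]=3 prod=3 -> inv=[8 3 5]

8 3 5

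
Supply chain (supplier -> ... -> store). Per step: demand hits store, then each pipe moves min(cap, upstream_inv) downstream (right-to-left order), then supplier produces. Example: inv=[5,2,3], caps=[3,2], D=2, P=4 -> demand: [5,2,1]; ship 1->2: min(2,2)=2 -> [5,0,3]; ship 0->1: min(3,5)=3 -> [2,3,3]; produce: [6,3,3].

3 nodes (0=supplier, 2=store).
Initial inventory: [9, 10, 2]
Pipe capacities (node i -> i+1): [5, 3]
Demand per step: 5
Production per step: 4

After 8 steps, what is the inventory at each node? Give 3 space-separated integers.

Step 1: demand=5,sold=2 ship[1->2]=3 ship[0->1]=5 prod=4 -> inv=[8 12 3]
Step 2: demand=5,sold=3 ship[1->2]=3 ship[0->1]=5 prod=4 -> inv=[7 14 3]
Step 3: demand=5,sold=3 ship[1->2]=3 ship[0->1]=5 prod=4 -> inv=[6 16 3]
Step 4: demand=5,sold=3 ship[1->2]=3 ship[0->1]=5 prod=4 -> inv=[5 18 3]
Step 5: demand=5,sold=3 ship[1->2]=3 ship[0->1]=5 prod=4 -> inv=[4 20 3]
Step 6: demand=5,sold=3 ship[1->2]=3 ship[0->1]=4 prod=4 -> inv=[4 21 3]
Step 7: demand=5,sold=3 ship[1->2]=3 ship[0->1]=4 prod=4 -> inv=[4 22 3]
Step 8: demand=5,sold=3 ship[1->2]=3 ship[0->1]=4 prod=4 -> inv=[4 23 3]

4 23 3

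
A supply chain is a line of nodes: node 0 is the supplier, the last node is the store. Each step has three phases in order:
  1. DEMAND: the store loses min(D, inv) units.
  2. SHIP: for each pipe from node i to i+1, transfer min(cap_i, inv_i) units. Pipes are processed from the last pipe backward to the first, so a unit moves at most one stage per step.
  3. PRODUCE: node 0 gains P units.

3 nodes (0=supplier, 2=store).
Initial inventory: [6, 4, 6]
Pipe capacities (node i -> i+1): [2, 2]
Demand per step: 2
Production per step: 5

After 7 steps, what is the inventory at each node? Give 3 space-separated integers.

Step 1: demand=2,sold=2 ship[1->2]=2 ship[0->1]=2 prod=5 -> inv=[9 4 6]
Step 2: demand=2,sold=2 ship[1->2]=2 ship[0->1]=2 prod=5 -> inv=[12 4 6]
Step 3: demand=2,sold=2 ship[1->2]=2 ship[0->1]=2 prod=5 -> inv=[15 4 6]
Step 4: demand=2,sold=2 ship[1->2]=2 ship[0->1]=2 prod=5 -> inv=[18 4 6]
Step 5: demand=2,sold=2 ship[1->2]=2 ship[0->1]=2 prod=5 -> inv=[21 4 6]
Step 6: demand=2,sold=2 ship[1->2]=2 ship[0->1]=2 prod=5 -> inv=[24 4 6]
Step 7: demand=2,sold=2 ship[1->2]=2 ship[0->1]=2 prod=5 -> inv=[27 4 6]

27 4 6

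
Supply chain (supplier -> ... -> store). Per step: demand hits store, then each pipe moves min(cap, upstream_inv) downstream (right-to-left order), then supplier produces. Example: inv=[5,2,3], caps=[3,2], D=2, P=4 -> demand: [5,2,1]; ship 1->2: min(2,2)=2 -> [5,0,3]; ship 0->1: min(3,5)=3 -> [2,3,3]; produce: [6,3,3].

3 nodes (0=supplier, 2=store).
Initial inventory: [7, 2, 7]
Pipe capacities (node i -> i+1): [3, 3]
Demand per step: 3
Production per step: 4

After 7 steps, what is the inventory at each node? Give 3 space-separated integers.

Step 1: demand=3,sold=3 ship[1->2]=2 ship[0->1]=3 prod=4 -> inv=[8 3 6]
Step 2: demand=3,sold=3 ship[1->2]=3 ship[0->1]=3 prod=4 -> inv=[9 3 6]
Step 3: demand=3,sold=3 ship[1->2]=3 ship[0->1]=3 prod=4 -> inv=[10 3 6]
Step 4: demand=3,sold=3 ship[1->2]=3 ship[0->1]=3 prod=4 -> inv=[11 3 6]
Step 5: demand=3,sold=3 ship[1->2]=3 ship[0->1]=3 prod=4 -> inv=[12 3 6]
Step 6: demand=3,sold=3 ship[1->2]=3 ship[0->1]=3 prod=4 -> inv=[13 3 6]
Step 7: demand=3,sold=3 ship[1->2]=3 ship[0->1]=3 prod=4 -> inv=[14 3 6]

14 3 6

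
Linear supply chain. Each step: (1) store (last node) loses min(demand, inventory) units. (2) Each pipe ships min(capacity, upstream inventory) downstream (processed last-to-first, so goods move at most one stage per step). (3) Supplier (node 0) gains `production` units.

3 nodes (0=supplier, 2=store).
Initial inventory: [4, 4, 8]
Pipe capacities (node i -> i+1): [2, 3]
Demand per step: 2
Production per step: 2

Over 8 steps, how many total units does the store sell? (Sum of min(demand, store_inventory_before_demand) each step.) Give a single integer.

Answer: 16

Derivation:
Step 1: sold=2 (running total=2) -> [4 3 9]
Step 2: sold=2 (running total=4) -> [4 2 10]
Step 3: sold=2 (running total=6) -> [4 2 10]
Step 4: sold=2 (running total=8) -> [4 2 10]
Step 5: sold=2 (running total=10) -> [4 2 10]
Step 6: sold=2 (running total=12) -> [4 2 10]
Step 7: sold=2 (running total=14) -> [4 2 10]
Step 8: sold=2 (running total=16) -> [4 2 10]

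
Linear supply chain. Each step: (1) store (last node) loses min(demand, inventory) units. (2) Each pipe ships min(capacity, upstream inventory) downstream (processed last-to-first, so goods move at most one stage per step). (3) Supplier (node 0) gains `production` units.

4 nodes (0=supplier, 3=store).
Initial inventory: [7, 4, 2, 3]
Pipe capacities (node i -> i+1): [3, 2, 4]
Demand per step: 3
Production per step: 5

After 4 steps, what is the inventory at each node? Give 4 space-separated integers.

Step 1: demand=3,sold=3 ship[2->3]=2 ship[1->2]=2 ship[0->1]=3 prod=5 -> inv=[9 5 2 2]
Step 2: demand=3,sold=2 ship[2->3]=2 ship[1->2]=2 ship[0->1]=3 prod=5 -> inv=[11 6 2 2]
Step 3: demand=3,sold=2 ship[2->3]=2 ship[1->2]=2 ship[0->1]=3 prod=5 -> inv=[13 7 2 2]
Step 4: demand=3,sold=2 ship[2->3]=2 ship[1->2]=2 ship[0->1]=3 prod=5 -> inv=[15 8 2 2]

15 8 2 2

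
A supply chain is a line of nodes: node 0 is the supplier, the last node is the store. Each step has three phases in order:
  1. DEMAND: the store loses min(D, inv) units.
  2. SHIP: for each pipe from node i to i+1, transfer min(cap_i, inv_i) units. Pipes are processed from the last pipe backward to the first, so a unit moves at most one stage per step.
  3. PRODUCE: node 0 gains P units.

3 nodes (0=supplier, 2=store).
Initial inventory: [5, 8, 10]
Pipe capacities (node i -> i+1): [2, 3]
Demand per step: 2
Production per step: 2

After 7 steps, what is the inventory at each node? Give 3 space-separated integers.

Step 1: demand=2,sold=2 ship[1->2]=3 ship[0->1]=2 prod=2 -> inv=[5 7 11]
Step 2: demand=2,sold=2 ship[1->2]=3 ship[0->1]=2 prod=2 -> inv=[5 6 12]
Step 3: demand=2,sold=2 ship[1->2]=3 ship[0->1]=2 prod=2 -> inv=[5 5 13]
Step 4: demand=2,sold=2 ship[1->2]=3 ship[0->1]=2 prod=2 -> inv=[5 4 14]
Step 5: demand=2,sold=2 ship[1->2]=3 ship[0->1]=2 prod=2 -> inv=[5 3 15]
Step 6: demand=2,sold=2 ship[1->2]=3 ship[0->1]=2 prod=2 -> inv=[5 2 16]
Step 7: demand=2,sold=2 ship[1->2]=2 ship[0->1]=2 prod=2 -> inv=[5 2 16]

5 2 16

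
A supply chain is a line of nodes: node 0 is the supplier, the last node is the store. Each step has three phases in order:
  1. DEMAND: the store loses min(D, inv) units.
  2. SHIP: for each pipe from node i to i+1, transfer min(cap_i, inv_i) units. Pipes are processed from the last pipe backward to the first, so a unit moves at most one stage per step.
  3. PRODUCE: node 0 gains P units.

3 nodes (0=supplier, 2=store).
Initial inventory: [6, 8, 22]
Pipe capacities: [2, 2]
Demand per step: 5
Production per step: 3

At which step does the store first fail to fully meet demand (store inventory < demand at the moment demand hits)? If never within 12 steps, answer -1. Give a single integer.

Step 1: demand=5,sold=5 ship[1->2]=2 ship[0->1]=2 prod=3 -> [7 8 19]
Step 2: demand=5,sold=5 ship[1->2]=2 ship[0->1]=2 prod=3 -> [8 8 16]
Step 3: demand=5,sold=5 ship[1->2]=2 ship[0->1]=2 prod=3 -> [9 8 13]
Step 4: demand=5,sold=5 ship[1->2]=2 ship[0->1]=2 prod=3 -> [10 8 10]
Step 5: demand=5,sold=5 ship[1->2]=2 ship[0->1]=2 prod=3 -> [11 8 7]
Step 6: demand=5,sold=5 ship[1->2]=2 ship[0->1]=2 prod=3 -> [12 8 4]
Step 7: demand=5,sold=4 ship[1->2]=2 ship[0->1]=2 prod=3 -> [13 8 2]
Step 8: demand=5,sold=2 ship[1->2]=2 ship[0->1]=2 prod=3 -> [14 8 2]
Step 9: demand=5,sold=2 ship[1->2]=2 ship[0->1]=2 prod=3 -> [15 8 2]
Step 10: demand=5,sold=2 ship[1->2]=2 ship[0->1]=2 prod=3 -> [16 8 2]
Step 11: demand=5,sold=2 ship[1->2]=2 ship[0->1]=2 prod=3 -> [17 8 2]
Step 12: demand=5,sold=2 ship[1->2]=2 ship[0->1]=2 prod=3 -> [18 8 2]
First stockout at step 7

7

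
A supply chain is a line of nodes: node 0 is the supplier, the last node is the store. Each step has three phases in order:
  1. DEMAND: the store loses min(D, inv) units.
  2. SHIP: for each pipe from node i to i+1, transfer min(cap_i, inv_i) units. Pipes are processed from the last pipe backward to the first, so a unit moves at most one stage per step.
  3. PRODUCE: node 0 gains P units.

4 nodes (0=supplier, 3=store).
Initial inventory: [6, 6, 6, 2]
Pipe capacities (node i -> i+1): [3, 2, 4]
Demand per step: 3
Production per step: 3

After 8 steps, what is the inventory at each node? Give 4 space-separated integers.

Step 1: demand=3,sold=2 ship[2->3]=4 ship[1->2]=2 ship[0->1]=3 prod=3 -> inv=[6 7 4 4]
Step 2: demand=3,sold=3 ship[2->3]=4 ship[1->2]=2 ship[0->1]=3 prod=3 -> inv=[6 8 2 5]
Step 3: demand=3,sold=3 ship[2->3]=2 ship[1->2]=2 ship[0->1]=3 prod=3 -> inv=[6 9 2 4]
Step 4: demand=3,sold=3 ship[2->3]=2 ship[1->2]=2 ship[0->1]=3 prod=3 -> inv=[6 10 2 3]
Step 5: demand=3,sold=3 ship[2->3]=2 ship[1->2]=2 ship[0->1]=3 prod=3 -> inv=[6 11 2 2]
Step 6: demand=3,sold=2 ship[2->3]=2 ship[1->2]=2 ship[0->1]=3 prod=3 -> inv=[6 12 2 2]
Step 7: demand=3,sold=2 ship[2->3]=2 ship[1->2]=2 ship[0->1]=3 prod=3 -> inv=[6 13 2 2]
Step 8: demand=3,sold=2 ship[2->3]=2 ship[1->2]=2 ship[0->1]=3 prod=3 -> inv=[6 14 2 2]

6 14 2 2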